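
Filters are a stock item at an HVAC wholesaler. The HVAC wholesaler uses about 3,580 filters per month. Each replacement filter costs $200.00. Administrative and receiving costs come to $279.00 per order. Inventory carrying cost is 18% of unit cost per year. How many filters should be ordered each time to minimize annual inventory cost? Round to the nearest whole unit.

Annual demand D = 3,580 × 12 = 42,960.
Holding cost H = 0.18 × $200.00 = $36.0000 per unit per year.
EOQ = √(2DS / H) = √(2 × 42,960 × 279 / 36).
= √(23,971,680 / 36) = √665,880 ≈ 816.015.

Q* ≈ 816 filters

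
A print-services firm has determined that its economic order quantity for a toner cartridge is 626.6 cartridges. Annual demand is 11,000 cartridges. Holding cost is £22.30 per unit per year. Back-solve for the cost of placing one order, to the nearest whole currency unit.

S ≈ £398

The basic EOQ model gives Q* = √(2DS/H); rearrange for the unknown.
From Q* = √(2DS/H): S = Q*²H / (2D) = 626.6² × 22.3 / (2 × 11,000) = 397.9816.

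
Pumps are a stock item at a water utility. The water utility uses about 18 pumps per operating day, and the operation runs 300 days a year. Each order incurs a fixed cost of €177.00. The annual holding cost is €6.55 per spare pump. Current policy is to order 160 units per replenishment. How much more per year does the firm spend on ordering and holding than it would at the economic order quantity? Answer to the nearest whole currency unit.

Annual demand D = 18 × 300 = 5,400.
EOQ = √(2DS/H) = √(2 × 5,400 × 177 / 6.55) ≈ 540.23.
Cost at Q* = (D/Q*)S + (Q*/2)H = √(2DSH) ≈ €3,538.50.
Cost at Q = 160: (5,400/160)×177 + (160/2)×6.55 = €5,973.75 + €524.00 = €6,497.75.
Excess = €6,497.75 − €3,538.50 = €2,959.25.

Extra cost ≈ €2,959 per year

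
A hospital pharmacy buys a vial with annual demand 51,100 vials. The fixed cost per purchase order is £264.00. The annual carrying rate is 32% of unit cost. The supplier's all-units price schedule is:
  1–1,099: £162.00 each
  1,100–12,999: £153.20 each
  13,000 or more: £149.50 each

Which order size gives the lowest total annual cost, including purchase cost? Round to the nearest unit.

Q* ≈ 1,100 vials

Holding cost per unit per year at price C is H = 0.32·C.
Evaluate total cost at each tier's feasible EOQ or, if the EOQ is below the tier, at the tier's minimum quantity.
EOQ at £162.00 = 721.4 (feasible in tier 1): TC = 51,100×£162.00 + (51,100/721.4)×264 + (721.4/2)×0.32×£162.00 = £8,315,598.99.
EOQ at £153.20 = 741.9 < 1100, so use break Q=1100: TC = 51,100×£153.20 + (51,100/1100.0)×264 + (1100.0/2)×0.32×£153.20 = £7,867,747.20.
EOQ at £149.50 = 751.0 < 13000, so use break Q=13000: TC = 51,100×£149.50 + (51,100/13000.0)×264 + (13000.0/2)×0.32×£149.50 = £7,951,447.72.
Lowest total cost is £7,867,747.20 at Q = 1100.0.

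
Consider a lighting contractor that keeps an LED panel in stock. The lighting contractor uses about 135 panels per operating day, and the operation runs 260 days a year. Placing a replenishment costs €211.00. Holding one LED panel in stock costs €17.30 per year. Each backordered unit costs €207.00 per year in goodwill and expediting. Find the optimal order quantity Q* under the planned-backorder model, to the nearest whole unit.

Annual demand D = 135 × 260 = 35,100.
With planned backorders, Q* = √(2DS/H) · √((H+B)/B).
√(2DS/H) = √(2 × 35,100 × 211 / 17.3) = 925.309.
√((H+B)/B) = √((17.3+207)/207) = 1.0409.
Q* ≈ 963.199.

Q* ≈ 963 panels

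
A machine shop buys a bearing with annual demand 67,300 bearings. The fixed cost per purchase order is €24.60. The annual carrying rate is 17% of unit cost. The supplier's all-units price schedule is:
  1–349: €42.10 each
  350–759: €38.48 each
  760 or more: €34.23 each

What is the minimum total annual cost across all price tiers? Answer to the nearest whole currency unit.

TC* ≈ €2,308,069

Holding cost per unit per year at price C is H = 0.17·C.
Candidates are each tier's EOQ (if it falls in that tier) and each price-break quantity.
Tier 1 (€42.10): EOQ = 680.2 exceeds tier's upper bound 349, so this tier is dominated.
EOQ at €38.48 = 711.5 (feasible in tier 2): TC = 67,300×€38.48 + (67,300/711.5)×24.6 + (711.5/2)×0.17×€38.48 = €2,594,358.06.
EOQ at €34.23 = 754.3 < 760, so use break Q=760: TC = 67,300×€34.23 + (67,300/760.0)×24.6 + (760.0/2)×0.17×€34.23 = €2,308,068.65.
Lowest total cost among the candidates is at Q = 760.0.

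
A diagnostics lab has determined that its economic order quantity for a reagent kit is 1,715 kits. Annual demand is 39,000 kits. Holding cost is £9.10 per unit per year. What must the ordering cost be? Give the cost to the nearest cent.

Invert the EOQ relation Q*² = 2DS/H.
From Q* = √(2DS/H): S = Q*²H / (2D) = 1,715² × 9.1 / (2 × 39,000) = 343.1429.

S ≈ £343.14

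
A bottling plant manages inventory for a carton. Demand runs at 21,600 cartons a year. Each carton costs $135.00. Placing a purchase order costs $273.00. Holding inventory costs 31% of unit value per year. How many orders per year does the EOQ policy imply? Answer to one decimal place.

N ≈ 40.7 orders per year

Holding cost H = 0.31 × $135.00 = $41.8500 per unit per year.
Q* = √(2DS/H) = √(2 × 21,600 × 273 / 41.85) ≈ 530.85.
Orders per year = D / Q* = 21,600 / 530.85 ≈ 40.689.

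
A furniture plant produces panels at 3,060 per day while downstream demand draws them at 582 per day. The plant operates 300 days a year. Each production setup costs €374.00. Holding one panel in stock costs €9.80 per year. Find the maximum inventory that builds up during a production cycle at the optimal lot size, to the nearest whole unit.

Annual demand D = 582 × 300 = 174,600.
Production build-up factor (1 − d/p) = 1 − 582/3,060 = 0.8098.
Q* = √(2DS / (H(1 − d/p))) = √(2 × 174,600 × 374 / (9.8 × 0.8098)).
= √(130,600,800 / 7.9361) ≈ 4056.672.
Maximum inventory = Q*(1 − d/p) = 4056.672 × 0.8098 ≈ 3285.109.

I_max ≈ 3,285 panels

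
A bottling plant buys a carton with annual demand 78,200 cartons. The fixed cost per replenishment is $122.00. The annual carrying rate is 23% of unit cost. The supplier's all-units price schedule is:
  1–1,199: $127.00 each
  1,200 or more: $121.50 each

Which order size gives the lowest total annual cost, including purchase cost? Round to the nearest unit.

Holding cost per unit per year at price C is H = 0.23·C.
For each price level, check whether its EOQ is feasible; otherwise the best quantity at that price is the breakpoint.
EOQ at $127.00 = 808.2 (feasible in tier 1): TC = 78,200×$127.00 + (78,200/808.2)×122 + (808.2/2)×0.23×$127.00 = $9,955,008.26.
EOQ at $121.50 = 826.3 < 1200, so use break Q=1200: TC = 78,200×$121.50 + (78,200/1200.0)×122 + (1200.0/2)×0.23×$121.50 = $9,526,017.33.
Lowest total cost is $9,526,017.33 at Q = 1200.0.

Q* ≈ 1,200 cartons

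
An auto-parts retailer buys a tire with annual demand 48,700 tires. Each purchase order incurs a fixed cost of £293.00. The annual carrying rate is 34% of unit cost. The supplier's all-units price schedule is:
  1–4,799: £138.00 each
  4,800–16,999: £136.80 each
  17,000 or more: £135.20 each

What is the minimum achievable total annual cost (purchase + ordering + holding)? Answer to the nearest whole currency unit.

TC* ≈ £6,757,193

Holding cost per unit per year at price C is H = 0.34·C.
Candidates are each tier's EOQ (if it falls in that tier) and each price-break quantity.
EOQ at £138.00 = 779.9 (feasible in tier 1): TC = 48,700×£138.00 + (48,700/779.9)×293 + (779.9/2)×0.34×£138.00 = £6,757,192.52.
EOQ at £136.80 = 783.3 < 4800, so use break Q=4800: TC = 48,700×£136.80 + (48,700/4800.0)×293 + (4800.0/2)×0.34×£136.80 = £6,776,761.53.
EOQ at £135.20 = 787.9 < 17000, so use break Q=17000: TC = 48,700×£135.20 + (48,700/17000.0)×293 + (17000.0/2)×0.34×£135.20 = £6,975,807.36.
Lowest total cost among the candidates is at Q = 779.9.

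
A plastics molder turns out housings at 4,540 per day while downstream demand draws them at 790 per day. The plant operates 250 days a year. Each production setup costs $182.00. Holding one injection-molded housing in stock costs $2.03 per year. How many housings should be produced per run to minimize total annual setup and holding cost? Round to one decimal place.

Q* ≈ 6,547.8 housings

Annual demand D = 790 × 250 = 197,500.
Production build-up factor (1 − d/p) = 1 − 790/4,540 = 0.8260.
Q* = √(2DS / (H(1 − d/p))) = √(2 × 197,500 × 182 / (2.03 × 0.8260)).
= √(71,890,000 / 1.6768) ≈ 6547.847.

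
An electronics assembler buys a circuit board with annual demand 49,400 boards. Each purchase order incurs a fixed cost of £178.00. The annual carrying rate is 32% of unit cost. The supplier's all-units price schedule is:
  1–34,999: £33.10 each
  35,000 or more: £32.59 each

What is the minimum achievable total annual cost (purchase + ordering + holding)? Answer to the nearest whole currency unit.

Holding cost per unit per year at price C is H = 0.32·C.
Candidates are each tier's EOQ (if it falls in that tier) and each price-break quantity.
EOQ at £33.10 = 1288.5 (feasible in tier 1): TC = 49,400×£33.10 + (49,400/1288.5)×178 + (1288.5/2)×0.32×£33.10 = £1,648,788.27.
EOQ at £32.59 = 1298.6 < 35000, so use break Q=35000: TC = 49,400×£32.59 + (49,400/35000.0)×178 + (35000.0/2)×0.32×£32.59 = £1,792,701.23.
Lowest total cost among the candidates is at Q = 1288.5.

TC* ≈ £1,648,788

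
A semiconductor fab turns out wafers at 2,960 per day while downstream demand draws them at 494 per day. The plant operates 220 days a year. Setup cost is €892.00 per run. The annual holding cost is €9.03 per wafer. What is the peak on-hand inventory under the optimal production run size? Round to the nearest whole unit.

Annual demand D = 494 × 220 = 108,680.
Production build-up factor (1 − d/p) = 1 − 494/2,960 = 0.8331.
Q* = √(2DS / (H(1 − d/p))) = √(2 × 108,680 × 892 / (9.03 × 0.8331)).
= √(193,885,120 / 7.523) ≈ 5076.655.
Maximum inventory = Q*(1 − d/p) = 5076.655 × 0.8331 ≈ 4229.403.

I_max ≈ 4,229 wafers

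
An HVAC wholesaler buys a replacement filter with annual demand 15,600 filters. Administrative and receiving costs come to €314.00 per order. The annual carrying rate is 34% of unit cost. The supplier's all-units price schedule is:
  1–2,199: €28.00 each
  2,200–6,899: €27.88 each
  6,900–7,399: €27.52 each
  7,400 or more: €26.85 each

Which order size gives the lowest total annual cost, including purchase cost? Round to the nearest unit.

Q* ≈ 1,014 filters

Holding cost per unit per year at price C is H = 0.34·C.
Evaluate total cost at each tier's feasible EOQ or, if the EOQ is below the tier, at the tier's minimum quantity.
EOQ at €28.00 = 1014.4 (feasible in tier 1): TC = 15,600×€28.00 + (15,600/1014.4)×314 + (1014.4/2)×0.34×€28.00 = €446,457.41.
EOQ at €27.88 = 1016.6 < 2200, so use break Q=2200: TC = 15,600×€27.88 + (15,600/2200.0)×314 + (2200.0/2)×0.34×€27.88 = €447,581.67.
EOQ at €27.52 = 1023.2 < 6900, so use break Q=6900: TC = 15,600×€27.52 + (15,600/6900.0)×314 + (6900.0/2)×0.34×€27.52 = €462,302.87.
EOQ at €26.85 = 1035.9 < 7400, so use break Q=7400: TC = 15,600×€26.85 + (15,600/7400.0)×314 + (7400.0/2)×0.34×€26.85 = €453,299.25.
Lowest total cost is €446,457.41 at Q = 1014.4.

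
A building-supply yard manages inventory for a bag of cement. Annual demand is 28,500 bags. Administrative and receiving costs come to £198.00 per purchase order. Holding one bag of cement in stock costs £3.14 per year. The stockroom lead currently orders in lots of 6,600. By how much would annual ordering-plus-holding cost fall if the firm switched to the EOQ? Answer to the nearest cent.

EOQ = √(2DS/H) = √(2 × 28,500 × 198 / 3.14) ≈ 1895.86.
Cost at Q* = (D/Q*)S + (Q*/2)H = √(2DSH) ≈ £5,952.99.
Cost at Q = 6,600: (28,500/6,600)×198 + (6,600/2)×3.14 = £855.00 + £10,362.00 = £11,217.00.
Excess = £11,217.00 − £5,952.99 = £5,264.01.

Extra cost ≈ £5,264.01 per year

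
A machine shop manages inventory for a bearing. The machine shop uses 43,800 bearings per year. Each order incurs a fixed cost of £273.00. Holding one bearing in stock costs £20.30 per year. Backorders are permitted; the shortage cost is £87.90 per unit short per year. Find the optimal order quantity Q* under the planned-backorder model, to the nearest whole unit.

Q* ≈ 1,204 bearings

With planned backorders, Q* = √(2DS/H) · √((H+B)/B).
√(2DS/H) = √(2 × 43,800 × 273 / 20.3) = 1085.389.
√((H+B)/B) = √((20.3+87.9)/87.9) = 1.1095.
Q* ≈ 1204.216.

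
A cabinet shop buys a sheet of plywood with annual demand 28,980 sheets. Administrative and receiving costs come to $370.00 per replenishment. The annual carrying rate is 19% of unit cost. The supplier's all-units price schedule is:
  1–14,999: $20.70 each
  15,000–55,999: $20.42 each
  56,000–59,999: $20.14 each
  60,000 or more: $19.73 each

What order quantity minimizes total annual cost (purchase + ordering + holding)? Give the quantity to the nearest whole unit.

Holding cost per unit per year at price C is H = 0.19·C.
For each price level, check whether its EOQ is feasible; otherwise the best quantity at that price is the breakpoint.
EOQ at $20.70 = 2335.1 (feasible in tier 1): TC = 28,980×$20.70 + (28,980/2335.1)×370 + (2335.1/2)×0.19×$20.70 = $609,069.90.
EOQ at $20.42 = 2351.0 < 15000, so use break Q=15000: TC = 28,980×$20.42 + (28,980/15000.0)×370 + (15000.0/2)×0.19×$20.42 = $621,584.94.
EOQ at $20.14 = 2367.3 < 56000, so use break Q=56000: TC = 28,980×$20.14 + (28,980/56000.0)×370 + (56000.0/2)×0.19×$20.14 = $690,993.48.
EOQ at $19.73 = 2391.8 < 60000, so use break Q=60000: TC = 28,980×$19.73 + (28,980/60000.0)×370 + (60000.0/2)×0.19×$19.73 = $684,415.11.
Lowest total cost is $609,069.90 at Q = 2335.1.

Q* ≈ 2,335 sheets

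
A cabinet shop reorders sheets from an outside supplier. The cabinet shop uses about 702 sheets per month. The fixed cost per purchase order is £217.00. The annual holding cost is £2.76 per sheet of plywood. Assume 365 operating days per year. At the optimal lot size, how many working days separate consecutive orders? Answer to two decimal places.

T ≈ 49.87 days

Annual demand D = 702 × 12 = 8,424.
The optimal lot size = √(2DS/H) = √(2 × 8,424 × 217 / 2.76) ≈ 1150.93.
Cycle time = Q*/D × 365 = 1150.93 / 8,424 × 365 ≈ 49.868 days.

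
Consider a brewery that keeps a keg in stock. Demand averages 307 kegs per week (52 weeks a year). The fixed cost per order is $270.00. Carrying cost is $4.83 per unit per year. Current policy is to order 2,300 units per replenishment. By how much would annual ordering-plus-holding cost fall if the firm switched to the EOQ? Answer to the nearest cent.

Extra cost ≈ $975.84 per year

Annual demand D = 307 × 52 = 15,964.
EOQ = √(2DS/H) = √(2 × 15,964 × 270 / 4.83) ≈ 1335.96.
Cost at Q* = (D/Q*)S + (Q*/2)H = √(2DSH) ≈ $6,452.70.
Cost at Q = 2,300: (15,964/2,300)×270 + (2,300/2)×4.83 = $1,874.03 + $5,554.50 = $7,428.53.
Excess = $7,428.53 − $6,452.70 = $975.84.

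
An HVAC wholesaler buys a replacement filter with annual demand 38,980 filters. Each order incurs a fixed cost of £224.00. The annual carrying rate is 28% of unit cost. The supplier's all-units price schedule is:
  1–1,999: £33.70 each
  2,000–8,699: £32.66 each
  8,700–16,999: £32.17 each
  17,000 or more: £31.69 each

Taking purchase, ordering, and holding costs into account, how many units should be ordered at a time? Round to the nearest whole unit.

Q* ≈ 2,000 filters

Holding cost per unit per year at price C is H = 0.28·C.
For each price level, check whether its EOQ is feasible; otherwise the best quantity at that price is the breakpoint.
EOQ at £33.70 = 1360.4 (feasible in tier 1): TC = 38,980×£33.70 + (38,980/1360.4)×224 + (1360.4/2)×0.28×£33.70 = £1,326,462.71.
EOQ at £32.66 = 1381.9 < 2000, so use break Q=2000: TC = 38,980×£32.66 + (38,980/2000.0)×224 + (2000.0/2)×0.28×£32.66 = £1,286,597.36.
EOQ at £32.17 = 1392.4 < 8700, so use break Q=8700: TC = 38,980×£32.17 + (38,980/8700.0)×224 + (8700.0/2)×0.28×£32.17 = £1,294,173.28.
EOQ at £31.69 = 1402.9 < 17000, so use break Q=17000: TC = 38,980×£31.69 + (38,980/17000.0)×224 + (17000.0/2)×0.28×£31.69 = £1,311,212.02.
Lowest total cost is £1,286,597.36 at Q = 2000.0.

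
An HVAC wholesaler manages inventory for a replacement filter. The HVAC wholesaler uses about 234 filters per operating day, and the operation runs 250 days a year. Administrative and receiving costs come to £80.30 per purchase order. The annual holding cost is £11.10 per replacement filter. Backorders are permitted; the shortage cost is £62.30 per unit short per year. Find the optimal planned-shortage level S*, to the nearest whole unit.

Annual demand D = 234 × 250 = 58,500.
With planned backorders, Q* = √(2DS/H) · √((H+B)/B).
√(2DS/H) = √(2 × 58,500 × 80.3 / 11.1) = 920.003.
√((H+B)/B) = √((11.1+62.3)/62.3) = 1.0854.
Q* ≈ 998.604.
S* = Q* · H/(H+B) = 998.604 × 11.1/73.4 ≈ 151.015.

S* ≈ 151 filters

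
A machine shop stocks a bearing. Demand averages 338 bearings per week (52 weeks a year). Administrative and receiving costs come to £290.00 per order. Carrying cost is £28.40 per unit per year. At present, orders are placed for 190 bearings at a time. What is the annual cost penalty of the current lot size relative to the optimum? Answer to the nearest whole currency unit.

Annual demand D = 338 × 52 = 17,576.
EOQ = √(2DS/H) = √(2 × 17,576 × 290 / 28.4) ≈ 599.12.
Cost at Q* = (D/Q*)S + (Q*/2)H = √(2DSH) ≈ £17,015.05.
Cost at Q = 190: (17,576/190)×290 + (190/2)×28.4 = £26,826.53 + £2,698.00 = £29,524.53.
Excess = £29,524.53 − £17,015.05 = £12,509.48.

Extra cost ≈ £12,509 per year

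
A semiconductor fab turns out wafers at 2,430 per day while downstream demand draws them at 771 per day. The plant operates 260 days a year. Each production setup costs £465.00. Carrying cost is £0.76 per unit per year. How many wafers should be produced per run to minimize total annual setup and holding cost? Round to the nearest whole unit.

Q* ≈ 18,955 wafers

Annual demand D = 771 × 260 = 200,460.
Production build-up factor (1 − d/p) = 1 − 771/2,430 = 0.6827.
Q* = √(2DS / (H(1 − d/p))) = √(2 × 200,460 × 465 / (0.76 × 0.6827)).
= √(186,427,800 / 0.5189) ≈ 18955.205.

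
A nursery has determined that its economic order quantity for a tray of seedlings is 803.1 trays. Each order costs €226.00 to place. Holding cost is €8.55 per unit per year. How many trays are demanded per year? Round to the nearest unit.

D ≈ 12,200 trays per year

The basic EOQ model gives Q* = √(2DS/H); rearrange for the unknown.
From Q* = √(2DS/H): D = Q*²H / (2S) = 803.1² × 8.55 / (2 × 226) = 12200.199.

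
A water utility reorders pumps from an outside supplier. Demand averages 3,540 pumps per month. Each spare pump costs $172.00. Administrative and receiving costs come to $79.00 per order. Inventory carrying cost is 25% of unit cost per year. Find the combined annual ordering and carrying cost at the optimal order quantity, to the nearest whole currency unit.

Annual demand D = 3,540 × 12 = 42,480.
Holding cost H = 0.25 × $172.00 = $43.0000 per unit per year.
EOQ = √(2DS/H) = √(2 × 42,480 × 79 / 43) ≈ 395.08.
At Q*, ordering cost (D/Q*)S equals holding cost (Q*/2)H, each = √(DSH/2).
Minimum total = √(2DSH) = √(2 × 42,480 × 79 × 43) ≈ 16988.500.

TC* ≈ $16,988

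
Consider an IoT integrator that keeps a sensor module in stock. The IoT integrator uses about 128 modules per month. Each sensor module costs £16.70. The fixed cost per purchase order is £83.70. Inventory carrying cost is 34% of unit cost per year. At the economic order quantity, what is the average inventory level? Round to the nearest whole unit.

Annual demand D = 128 × 12 = 1,536.
Holding cost H = 0.34 × £16.70 = £5.6780 per unit per year.
The optimal lot size = √(2DS/H) = √(2 × 1,536 × 83.7 / 5.678) ≈ 212.80.
Average inventory = Q*/2 ≈ 212.80 / 2 = 106.401.

Average inventory ≈ 106 modules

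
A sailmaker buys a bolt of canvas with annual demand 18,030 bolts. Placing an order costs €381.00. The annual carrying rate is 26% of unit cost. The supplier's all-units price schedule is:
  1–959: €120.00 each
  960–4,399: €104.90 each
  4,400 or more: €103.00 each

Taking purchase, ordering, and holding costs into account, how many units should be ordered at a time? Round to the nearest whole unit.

Q* ≈ 960 bolts

Holding cost per unit per year at price C is H = 0.26·C.
For each price level, check whether its EOQ is feasible; otherwise the best quantity at that price is the breakpoint.
EOQ at €120.00 = 663.6 (feasible in tier 1): TC = 18,030×€120.00 + (18,030/663.6)×381 + (663.6/2)×0.26×€120.00 = €2,184,303.92.
EOQ at €104.90 = 709.7 < 960, so use break Q=960: TC = 18,030×€104.90 + (18,030/960.0)×381 + (960.0/2)×0.26×€104.90 = €1,911,594.18.
EOQ at €103.00 = 716.3 < 4400, so use break Q=4400: TC = 18,030×€103.00 + (18,030/4400.0)×381 + (4400.0/2)×0.26×€103.00 = €1,917,567.23.
Lowest total cost is €1,911,594.18 at Q = 960.0.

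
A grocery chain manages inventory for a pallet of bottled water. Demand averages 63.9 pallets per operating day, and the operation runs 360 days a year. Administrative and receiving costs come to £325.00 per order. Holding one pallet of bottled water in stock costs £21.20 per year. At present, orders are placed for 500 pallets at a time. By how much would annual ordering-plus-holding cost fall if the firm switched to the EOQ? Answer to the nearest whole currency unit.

Annual demand D = 63.9 × 360 = 23,004.
EOQ = √(2DS/H) = √(2 × 23,004 × 325 / 21.2) ≈ 839.83.
Cost at Q* = (D/Q*)S + (Q*/2)H = √(2DSH) ≈ £17,804.36.
Cost at Q = 500: (23,004/500)×325 + (500/2)×21.2 = £14,952.60 + £5,300.00 = £20,252.60.
Excess = £20,252.60 − £17,804.36 = £2,448.24.

Extra cost ≈ £2,448 per year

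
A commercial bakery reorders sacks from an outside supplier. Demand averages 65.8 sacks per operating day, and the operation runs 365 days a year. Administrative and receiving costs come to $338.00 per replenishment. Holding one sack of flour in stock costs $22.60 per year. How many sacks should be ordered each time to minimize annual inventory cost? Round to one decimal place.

Annual demand D = 65.8 × 365 = 24,017.
EOQ = √(2DS / H) = √(2 × 24,017 × 338 / 22.6).
= √(16,235,492 / 22.6) = √718,384.6018 ≈ 847.576.

Q* ≈ 847.6 sacks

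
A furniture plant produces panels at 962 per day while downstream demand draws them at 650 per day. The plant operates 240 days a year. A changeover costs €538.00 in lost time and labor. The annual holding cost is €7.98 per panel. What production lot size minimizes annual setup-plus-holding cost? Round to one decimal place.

Annual demand D = 650 × 240 = 156,000.
Production build-up factor (1 − d/p) = 1 − 650/962 = 0.3243.
Q* = √(2DS / (H(1 − d/p))) = √(2 × 156,000 × 538 / (7.98 × 0.3243)).
= √(167,856,000 / 2.5881) ≈ 8053.362.

Q* ≈ 8,053.4 panels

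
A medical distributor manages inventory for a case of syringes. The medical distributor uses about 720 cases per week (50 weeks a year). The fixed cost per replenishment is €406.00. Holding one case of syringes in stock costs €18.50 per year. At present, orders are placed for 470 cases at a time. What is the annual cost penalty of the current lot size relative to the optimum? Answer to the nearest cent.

Annual demand D = 720 × 50 = 36,000.
EOQ = √(2DS/H) = √(2 × 36,000 × 406 / 18.5) ≈ 1257.02.
Cost at Q* = (D/Q*)S + (Q*/2)H = √(2DSH) ≈ €23,254.93.
Cost at Q = 470: (36,000/470)×406 + (470/2)×18.5 = €31,097.87 + €4,347.50 = €35,445.37.
Excess = €35,445.37 − €23,254.93 = €12,190.44.

Extra cost ≈ €12,190.44 per year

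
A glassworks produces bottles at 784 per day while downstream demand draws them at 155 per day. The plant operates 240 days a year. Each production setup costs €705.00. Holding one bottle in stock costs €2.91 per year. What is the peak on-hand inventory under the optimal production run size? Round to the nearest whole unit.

I_max ≈ 3,803 bottles

Annual demand D = 155 × 240 = 37,200.
Production build-up factor (1 − d/p) = 1 − 155/784 = 0.8023.
Q* = √(2DS / (H(1 − d/p))) = √(2 × 37,200 × 705 / (2.91 × 0.8023)).
= √(52,452,000 / 2.3347) ≈ 4739.879.
Maximum inventory = Q*(1 − d/p) = 4739.879 × 0.8023 ≈ 3802.785.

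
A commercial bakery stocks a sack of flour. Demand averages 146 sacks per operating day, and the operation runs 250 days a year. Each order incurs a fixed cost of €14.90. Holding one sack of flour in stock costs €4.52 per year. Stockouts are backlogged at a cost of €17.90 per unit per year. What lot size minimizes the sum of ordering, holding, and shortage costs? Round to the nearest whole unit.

Annual demand D = 146 × 250 = 36,500.
With planned backorders, Q* = √(2DS/H) · √((H+B)/B).
√(2DS/H) = √(2 × 36,500 × 14.9 / 4.52) = 490.552.
√((H+B)/B) = √((4.52+17.9)/17.9) = 1.1192.
Q* ≈ 549.005.

Q* ≈ 549 sacks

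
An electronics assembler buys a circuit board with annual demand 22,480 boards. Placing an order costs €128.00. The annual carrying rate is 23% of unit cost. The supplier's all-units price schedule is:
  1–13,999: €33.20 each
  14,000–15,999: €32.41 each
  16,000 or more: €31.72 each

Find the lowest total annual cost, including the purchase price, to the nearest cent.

Holding cost per unit per year at price C is H = 0.23·C.
Evaluate total cost at each tier's feasible EOQ or, if the EOQ is below the tier, at the tier's minimum quantity.
EOQ at €33.20 = 868.1 (feasible in tier 1): TC = 22,480×€33.20 + (22,480/868.1)×128 + (868.1/2)×0.23×€33.20 = €752,965.05.
EOQ at €32.41 = 878.6 < 14000, so use break Q=14000: TC = 22,480×€32.41 + (22,480/14000.0)×128 + (14000.0/2)×0.23×€32.41 = €780,962.43.
EOQ at €31.72 = 888.2 < 16000, so use break Q=16000: TC = 22,480×€31.72 + (22,480/16000.0)×128 + (16000.0/2)×0.23×€31.72 = €771,610.24.
Lowest total cost among the candidates is at Q = 868.1.

TC* ≈ €752,965.05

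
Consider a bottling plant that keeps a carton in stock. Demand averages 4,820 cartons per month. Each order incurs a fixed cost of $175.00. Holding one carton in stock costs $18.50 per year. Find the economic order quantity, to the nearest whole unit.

Annual demand D = 4,820 × 12 = 57,840.
EOQ = √(2DS / H) = √(2 × 57,840 × 175 / 18.5).
= √(20,244,000 / 18.5) = √1,094,270.2703 ≈ 1046.074.

Q* ≈ 1,046 cartons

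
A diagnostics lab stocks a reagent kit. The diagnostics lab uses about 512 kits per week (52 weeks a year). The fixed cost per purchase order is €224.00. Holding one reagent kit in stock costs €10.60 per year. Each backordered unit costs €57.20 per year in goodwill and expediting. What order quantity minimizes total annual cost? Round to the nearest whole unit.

Annual demand D = 512 × 52 = 26,624.
With planned backorders, Q* = √(2DS/H) · √((H+B)/B).
√(2DS/H) = √(2 × 26,624 × 224 / 10.6) = 1060.774.
√((H+B)/B) = √((10.6+57.2)/57.2) = 1.0887.
Q* ≈ 1154.887.

Q* ≈ 1,155 kits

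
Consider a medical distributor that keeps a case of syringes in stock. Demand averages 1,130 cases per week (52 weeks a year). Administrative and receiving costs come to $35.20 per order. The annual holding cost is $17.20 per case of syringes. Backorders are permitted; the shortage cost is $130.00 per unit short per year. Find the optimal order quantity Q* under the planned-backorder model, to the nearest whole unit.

Q* ≈ 522 cases

Annual demand D = 1,130 × 52 = 58,760.
With planned backorders, Q* = √(2DS/H) · √((H+B)/B).
√(2DS/H) = √(2 × 58,760 × 35.2 / 17.2) = 490.414.
√((H+B)/B) = √((17.2+130)/130) = 1.0641.
Q* ≈ 521.849.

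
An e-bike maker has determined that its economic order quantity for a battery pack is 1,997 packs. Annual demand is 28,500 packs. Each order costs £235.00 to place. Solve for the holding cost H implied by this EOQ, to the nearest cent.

H ≈ £3.36

Squaring Q* = √(2DS/H) gives Q*² = 2DS/H.
From Q* = √(2DS/H): H = 2DS / Q*² = 2 × 28,500 × 235 / 1,997² = 3.3588.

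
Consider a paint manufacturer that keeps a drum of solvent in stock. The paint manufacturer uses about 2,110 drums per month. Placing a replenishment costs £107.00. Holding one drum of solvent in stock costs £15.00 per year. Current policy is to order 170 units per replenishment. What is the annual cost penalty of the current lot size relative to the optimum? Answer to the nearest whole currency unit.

Annual demand D = 2,110 × 12 = 25,320.
EOQ = √(2DS/H) = √(2 × 25,320 × 107 / 15) ≈ 601.03.
Cost at Q* = (D/Q*)S + (Q*/2)H = √(2DSH) ≈ £9,015.39.
Cost at Q = 170: (25,320/170)×107 + (170/2)×15 = £15,936.71 + £1,275.00 = £17,211.71.
Excess = £17,211.71 − £9,015.39 = £8,196.32.

Extra cost ≈ £8,196 per year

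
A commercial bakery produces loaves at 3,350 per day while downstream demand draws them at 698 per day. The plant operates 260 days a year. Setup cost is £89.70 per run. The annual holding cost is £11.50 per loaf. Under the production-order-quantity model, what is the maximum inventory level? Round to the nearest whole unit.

I_max ≈ 1,497 loaves

Annual demand D = 698 × 260 = 181,480.
Production build-up factor (1 − d/p) = 1 − 698/3,350 = 0.7916.
Q* = √(2DS / (H(1 − d/p))) = √(2 × 181,480 × 89.7 / (11.5 × 0.7916)).
= √(32,557,512 / 9.1039) ≈ 1891.091.
Maximum inventory = Q*(1 − d/p) = 1891.091 × 0.7916 ≈ 1497.066.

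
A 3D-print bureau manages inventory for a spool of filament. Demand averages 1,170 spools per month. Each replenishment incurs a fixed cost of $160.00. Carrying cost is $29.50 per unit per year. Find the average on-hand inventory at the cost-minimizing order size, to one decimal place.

Average inventory ≈ 195.1 spools

Annual demand D = 1,170 × 12 = 14,040.
The optimal lot size = √(2DS/H) = √(2 × 14,040 × 160 / 29.5) ≈ 390.25.
Average inventory = Q*/2 ≈ 390.25 / 2 = 195.127.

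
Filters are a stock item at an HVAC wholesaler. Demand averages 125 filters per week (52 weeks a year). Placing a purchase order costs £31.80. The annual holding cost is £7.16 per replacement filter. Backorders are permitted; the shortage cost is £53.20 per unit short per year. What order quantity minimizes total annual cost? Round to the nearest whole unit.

Annual demand D = 125 × 52 = 6,500.
With planned backorders, Q* = √(2DS/H) · √((H+B)/B).
√(2DS/H) = √(2 × 6,500 × 31.8 / 7.16) = 240.286.
√((H+B)/B) = √((7.16+53.2)/53.2) = 1.0652.
Q* ≈ 255.946.

Q* ≈ 256 filters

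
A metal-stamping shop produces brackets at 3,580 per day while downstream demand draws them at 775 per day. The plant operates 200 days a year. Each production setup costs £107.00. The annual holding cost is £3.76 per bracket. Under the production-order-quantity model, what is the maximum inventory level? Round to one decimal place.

Annual demand D = 775 × 200 = 155,000.
Production build-up factor (1 − d/p) = 1 − 775/3,580 = 0.7835.
Q* = √(2DS / (H(1 − d/p))) = √(2 × 155,000 × 107 / (3.76 × 0.7835)).
= √(33,170,000 / 2.946) ≈ 3355.474.
Maximum inventory = Q*(1 − d/p) = 3355.474 × 0.7835 ≈ 2629.080.

I_max ≈ 2,629.1 brackets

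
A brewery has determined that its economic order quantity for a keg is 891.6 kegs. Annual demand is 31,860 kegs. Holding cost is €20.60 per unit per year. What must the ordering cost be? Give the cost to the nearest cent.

Squaring Q* = √(2DS/H) gives Q*² = 2DS/H.
From Q* = √(2DS/H): S = Q*²H / (2D) = 891.6² × 20.6 / (2 × 31,860) = 256.9991.

S ≈ €257.00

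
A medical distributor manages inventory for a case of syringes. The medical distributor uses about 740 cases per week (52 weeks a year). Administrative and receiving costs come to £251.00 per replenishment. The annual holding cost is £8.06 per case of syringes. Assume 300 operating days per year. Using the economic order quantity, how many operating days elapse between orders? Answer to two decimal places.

T ≈ 12.07 days

Annual demand D = 740 × 52 = 38,480.
The optimal lot size = √(2DS/H) = √(2 × 38,480 × 251 / 8.06) ≈ 1548.11.
Cycle time = Q*/D × 300 = 1548.11 / 38,480 × 300 ≈ 12.069 days.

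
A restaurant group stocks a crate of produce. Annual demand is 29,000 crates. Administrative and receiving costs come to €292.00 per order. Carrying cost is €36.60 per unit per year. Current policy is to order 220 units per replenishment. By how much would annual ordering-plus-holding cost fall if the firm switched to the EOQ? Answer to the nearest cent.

Extra cost ≈ €17,619.97 per year

EOQ = √(2DS/H) = √(2 × 29,000 × 292 / 36.6) ≈ 680.24.
Cost at Q* = (D/Q*)S + (Q*/2)H = √(2DSH) ≈ €24,896.94.
Cost at Q = 220: (29,000/220)×292 + (220/2)×36.6 = €38,490.91 + €4,026.00 = €42,516.91.
Excess = €42,516.91 − €24,896.94 = €17,619.97.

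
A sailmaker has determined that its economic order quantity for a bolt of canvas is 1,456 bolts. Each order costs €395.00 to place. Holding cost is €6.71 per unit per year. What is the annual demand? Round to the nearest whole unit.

The basic EOQ model gives Q* = √(2DS/H); rearrange for the unknown.
From Q* = √(2DS/H): D = Q*²H / (2S) = 1,456² × 6.71 / (2 × 395) = 18006.039.

D ≈ 18,006 bolts per year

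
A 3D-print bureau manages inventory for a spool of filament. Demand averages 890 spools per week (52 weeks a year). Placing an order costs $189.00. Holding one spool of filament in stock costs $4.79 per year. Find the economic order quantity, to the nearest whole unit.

Q* ≈ 1,911 spools

Annual demand D = 890 × 52 = 46,280.
EOQ = √(2DS / H) = √(2 × 46,280 × 189 / 4.79).
= √(17,493,840 / 4.79) = √3,652,158.6639 ≈ 1911.062.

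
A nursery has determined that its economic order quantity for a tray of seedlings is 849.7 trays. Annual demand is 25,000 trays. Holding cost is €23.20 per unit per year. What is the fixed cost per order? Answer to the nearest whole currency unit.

Invert the EOQ relation Q*² = 2DS/H.
From Q* = √(2DS/H): S = Q*²H / (2D) = 849.7² × 23.2 / (2 × 25,000) = 335.0034.

S ≈ €335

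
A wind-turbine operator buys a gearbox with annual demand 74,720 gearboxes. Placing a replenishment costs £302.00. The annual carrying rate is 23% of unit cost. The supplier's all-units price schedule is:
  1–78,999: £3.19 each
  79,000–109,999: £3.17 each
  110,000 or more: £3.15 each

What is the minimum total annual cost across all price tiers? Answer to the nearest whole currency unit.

TC* ≈ £244,111

Holding cost per unit per year at price C is H = 0.23·C.
Evaluate total cost at each tier's feasible EOQ or, if the EOQ is below the tier, at the tier's minimum quantity.
EOQ at £3.19 = 7842.9 (feasible in tier 1): TC = 74,720×£3.19 + (74,720/7842.9)×302 + (7842.9/2)×0.23×£3.19 = £244,111.15.
EOQ at £3.17 = 7867.6 < 79000, so use break Q=79000: TC = 74,720×£3.17 + (74,720/79000.0)×302 + (79000.0/2)×0.23×£3.17 = £265,947.49.
EOQ at £3.15 = 7892.6 < 110000, so use break Q=110000: TC = 74,720×£3.15 + (74,720/110000.0)×302 + (110000.0/2)×0.23×£3.15 = £275,420.64.
Lowest total cost among the candidates is at Q = 7842.9.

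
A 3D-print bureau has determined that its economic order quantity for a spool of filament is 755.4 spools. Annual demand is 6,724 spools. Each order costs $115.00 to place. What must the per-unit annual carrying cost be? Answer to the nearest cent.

Invert the EOQ relation Q*² = 2DS/H.
From Q* = √(2DS/H): H = 2DS / Q*² = 2 × 6,724 × 115 / 755.4² = 2.7102.

H ≈ $2.71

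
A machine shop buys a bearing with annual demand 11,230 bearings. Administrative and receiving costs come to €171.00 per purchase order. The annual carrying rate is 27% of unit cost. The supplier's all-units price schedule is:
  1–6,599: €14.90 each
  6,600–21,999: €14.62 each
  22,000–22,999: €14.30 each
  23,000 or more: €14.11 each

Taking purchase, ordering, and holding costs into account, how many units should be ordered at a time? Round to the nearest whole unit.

Holding cost per unit per year at price C is H = 0.27·C.
Evaluate total cost at each tier's feasible EOQ or, if the EOQ is below the tier, at the tier's minimum quantity.
EOQ at €14.90 = 977.1 (feasible in tier 1): TC = 11,230×€14.90 + (11,230/977.1)×171 + (977.1/2)×0.27×€14.90 = €171,257.77.
EOQ at €14.62 = 986.4 < 6600, so use break Q=6600: TC = 11,230×€14.62 + (11,230/6600.0)×171 + (6600.0/2)×0.27×€14.62 = €177,499.98.
EOQ at €14.30 = 997.4 < 22000, so use break Q=22000: TC = 11,230×€14.30 + (11,230/22000.0)×171 + (22000.0/2)×0.27×€14.30 = €203,147.29.
EOQ at €14.11 = 1004.1 < 23000, so use break Q=23000: TC = 11,230×€14.11 + (11,230/23000.0)×171 + (23000.0/2)×0.27×€14.11 = €202,350.34.
Lowest total cost is €171,257.77 at Q = 977.1.

Q* ≈ 977 bearings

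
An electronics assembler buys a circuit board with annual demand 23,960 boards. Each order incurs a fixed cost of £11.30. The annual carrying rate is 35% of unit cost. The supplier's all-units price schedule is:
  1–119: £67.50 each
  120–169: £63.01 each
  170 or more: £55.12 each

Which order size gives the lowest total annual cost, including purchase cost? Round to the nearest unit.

Q* ≈ 170 boards

Holding cost per unit per year at price C is H = 0.35·C.
Candidates are each tier's EOQ (if it falls in that tier) and each price-break quantity.
Tier 1 (£67.50): EOQ = 151.4 exceeds tier's upper bound 119, so this tier is dominated.
EOQ at £63.01 = 156.7 (feasible in tier 2): TC = 23,960×£63.01 + (23,960/156.7)×11.3 + (156.7/2)×0.35×£63.01 = £1,513,175.30.
EOQ at £55.12 = 167.5 < 170, so use break Q=170: TC = 23,960×£55.12 + (23,960/170.0)×11.3 + (170.0/2)×0.35×£55.12 = £1,323,907.66.
Lowest total cost is £1,323,907.66 at Q = 170.0.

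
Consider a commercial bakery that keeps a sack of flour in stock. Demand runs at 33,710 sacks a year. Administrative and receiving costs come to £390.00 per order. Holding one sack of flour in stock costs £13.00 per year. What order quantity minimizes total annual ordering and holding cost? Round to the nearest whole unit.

Q* ≈ 1,422 sacks

EOQ = √(2DS / H) = √(2 × 33,710 × 390 / 13).
= √(26,293,800 / 13) = √2,022,600 ≈ 1422.181.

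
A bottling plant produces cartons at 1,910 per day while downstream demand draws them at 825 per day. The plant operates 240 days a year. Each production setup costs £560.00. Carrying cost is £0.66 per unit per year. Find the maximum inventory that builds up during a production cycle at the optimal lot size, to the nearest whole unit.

Annual demand D = 825 × 240 = 198,000.
Production build-up factor (1 − d/p) = 1 − 825/1,910 = 0.5681.
Q* = √(2DS / (H(1 − d/p))) = √(2 × 198,000 × 560 / (0.66 × 0.5681)).
= √(221,760,000 / 0.3749) ≈ 24320.441.
Maximum inventory = Q*(1 − d/p) = 24320.441 × 0.5681 ≈ 13815.539.

I_max ≈ 13,816 cartons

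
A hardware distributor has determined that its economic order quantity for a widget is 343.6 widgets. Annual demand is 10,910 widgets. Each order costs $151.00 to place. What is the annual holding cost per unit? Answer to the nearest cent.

H ≈ $27.91

The basic EOQ model gives Q* = √(2DS/H); rearrange for the unknown.
From Q* = √(2DS/H): H = 2DS / Q*² = 2 × 10,910 × 151 / 343.6² = 27.9078.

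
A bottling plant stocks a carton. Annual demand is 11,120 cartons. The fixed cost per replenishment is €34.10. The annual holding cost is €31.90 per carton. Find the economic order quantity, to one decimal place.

EOQ = √(2DS / H) = √(2 × 11,120 × 34.1 / 31.9).
= √(758,384 / 31.9) = √23,773.7931 ≈ 154.188.

Q* ≈ 154.2 cartons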